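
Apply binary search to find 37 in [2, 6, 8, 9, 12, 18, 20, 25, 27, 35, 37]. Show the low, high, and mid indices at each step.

Binary search for 37 in [2, 6, 8, 9, 12, 18, 20, 25, 27, 35, 37]:

lo=0, hi=10, mid=5, arr[mid]=18 -> 18 < 37, search right half
lo=6, hi=10, mid=8, arr[mid]=27 -> 27 < 37, search right half
lo=9, hi=10, mid=9, arr[mid]=35 -> 35 < 37, search right half
lo=10, hi=10, mid=10, arr[mid]=37 -> Found target at index 10!

Binary search finds 37 at index 10 after 4 comparisons. The search repeatedly halves the search space by comparing with the middle element.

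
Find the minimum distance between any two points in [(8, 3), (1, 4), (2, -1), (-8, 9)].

Computing all pairwise distances among 4 points:

d((8, 3), (1, 4)) = 7.0711
d((8, 3), (2, -1)) = 7.2111
d((8, 3), (-8, 9)) = 17.088
d((1, 4), (2, -1)) = 5.099 <-- minimum
d((1, 4), (-8, 9)) = 10.2956
d((2, -1), (-8, 9)) = 14.1421

Closest pair: (1, 4) and (2, -1) with distance 5.099

The closest pair is (1, 4) and (2, -1) with Euclidean distance 5.099. For 4 points, brute-force pairwise comparison is shown above. For large n, the divide-and-conquer algorithm (sort by x, recurse on halves, check the dividing strip) achieves O(n log n).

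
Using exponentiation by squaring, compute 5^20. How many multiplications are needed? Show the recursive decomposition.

Computing 5^20 by squaring (build up from 5^1; each line after the first costs one multiplication):

5^1 = 5
5^2 = (5^1)^2 = 5^2 = 25
5^4 = (5^2)^2 = 25^2 = 625
5^5 = 5 * 5^4 = 5 * 625 = 3125
5^10 = (5^5)^2 = 3125^2 = 9765625
5^20 = (5^10)^2 = 9765625^2 = 95367431640625

Result: 95367431640625
Multiplications needed: 5 (5 lines after 5^1)

5^20 = 95367431640625. Using exponentiation by squaring, this requires 5 multiplications. The key idea: if the exponent is even, square the half-power; if odd, multiply by the base once.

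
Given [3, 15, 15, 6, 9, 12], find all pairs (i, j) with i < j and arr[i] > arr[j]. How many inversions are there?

Finding inversions in [3, 15, 15, 6, 9, 12]:

(1, 3): arr[1]=15 > arr[3]=6
(1, 4): arr[1]=15 > arr[4]=9
(1, 5): arr[1]=15 > arr[5]=12
(2, 3): arr[2]=15 > arr[3]=6
(2, 4): arr[2]=15 > arr[4]=9
(2, 5): arr[2]=15 > arr[5]=12

Total inversions: 6

The array has 6 inversion(s): (1,3), (1,4), (1,5), (2,3), (2,4), (2,5). Each pair (i,j) satisfies i < j and arr[i] > arr[j].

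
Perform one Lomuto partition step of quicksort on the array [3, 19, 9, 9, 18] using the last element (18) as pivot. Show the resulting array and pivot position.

Lomuto partition with pivot = 18:

Initial array: [3, 19, 9, 9, 18]

arr[0]=3 <= 18: swap with position 0, array becomes [3, 19, 9, 9, 18]
arr[1]=19 > 18: no swap
arr[2]=9 <= 18: swap with position 1, array becomes [3, 9, 19, 9, 18]
arr[3]=9 <= 18: swap with position 2, array becomes [3, 9, 9, 19, 18]

Place pivot at position 3: [3, 9, 9, 18, 19]
Pivot position: 3

After partitioning with pivot 18, the array becomes [3, 9, 9, 18, 19]. The pivot is placed at index 3. All elements to the left of the pivot are <= 18, and all elements to the right are > 18.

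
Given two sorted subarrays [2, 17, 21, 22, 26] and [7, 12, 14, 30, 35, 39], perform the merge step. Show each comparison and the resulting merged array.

Merging process:

Compare 2 vs 7: take 2 from left. Merged: [2]
Compare 17 vs 7: take 7 from right. Merged: [2, 7]
Compare 17 vs 12: take 12 from right. Merged: [2, 7, 12]
Compare 17 vs 14: take 14 from right. Merged: [2, 7, 12, 14]
Compare 17 vs 30: take 17 from left. Merged: [2, 7, 12, 14, 17]
Compare 21 vs 30: take 21 from left. Merged: [2, 7, 12, 14, 17, 21]
Compare 22 vs 30: take 22 from left. Merged: [2, 7, 12, 14, 17, 21, 22]
Compare 26 vs 30: take 26 from left. Merged: [2, 7, 12, 14, 17, 21, 22, 26]
Append remaining from right: [30, 35, 39]. Merged: [2, 7, 12, 14, 17, 21, 22, 26, 30, 35, 39]

Final merged array: [2, 7, 12, 14, 17, 21, 22, 26, 30, 35, 39]
Total comparisons: 8

The merged array is [2, 7, 12, 14, 17, 21, 22, 26, 30, 35, 39], requiring 8 comparisons. The merge step runs in O(n) time where n is the total number of elements.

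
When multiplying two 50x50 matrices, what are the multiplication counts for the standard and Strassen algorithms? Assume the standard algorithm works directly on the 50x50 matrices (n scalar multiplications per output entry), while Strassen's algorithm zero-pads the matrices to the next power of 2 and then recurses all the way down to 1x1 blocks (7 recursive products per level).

Matrix multiplication for 50x50 matrices:

Strassen's algorithm requires power-of-2 dimensions. Pad 50x50 to 64x64 (next power of 2).

Standard algorithm: 50^3 = 125000 multiplications
Strassen's algorithm: 7^(log2(64)) = 7^6 = 117649 multiplications
Savings: 125000 - 117649 = 7351 multiplications

Standard: 125000 multiplications (50^3). Strassen: 117649 multiplications (7^6, after padding to 64x64). Strassen reduces 8 recursive multiplications to 7 at each level.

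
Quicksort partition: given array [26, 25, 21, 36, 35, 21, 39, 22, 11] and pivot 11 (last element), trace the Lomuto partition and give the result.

Lomuto partition with pivot = 11:

Initial array: [26, 25, 21, 36, 35, 21, 39, 22, 11]

arr[0]=26 > 11: no swap
arr[1]=25 > 11: no swap
arr[2]=21 > 11: no swap
arr[3]=36 > 11: no swap
arr[4]=35 > 11: no swap
arr[5]=21 > 11: no swap
arr[6]=39 > 11: no swap
arr[7]=22 > 11: no swap

Place pivot at position 0: [11, 25, 21, 36, 35, 21, 39, 22, 26]
Pivot position: 0

After partitioning with pivot 11, the array becomes [11, 25, 21, 36, 35, 21, 39, 22, 26]. The pivot is placed at index 0. All elements to the left of the pivot are <= 11, and all elements to the right are > 11.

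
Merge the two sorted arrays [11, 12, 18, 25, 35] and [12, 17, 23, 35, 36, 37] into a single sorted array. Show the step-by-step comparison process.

Merging process:

Compare 11 vs 12: take 11 from left. Merged: [11]
Compare 12 vs 12: take 12 from left. Merged: [11, 12]
Compare 18 vs 12: take 12 from right. Merged: [11, 12, 12]
Compare 18 vs 17: take 17 from right. Merged: [11, 12, 12, 17]
Compare 18 vs 23: take 18 from left. Merged: [11, 12, 12, 17, 18]
Compare 25 vs 23: take 23 from right. Merged: [11, 12, 12, 17, 18, 23]
Compare 25 vs 35: take 25 from left. Merged: [11, 12, 12, 17, 18, 23, 25]
Compare 35 vs 35: take 35 from left. Merged: [11, 12, 12, 17, 18, 23, 25, 35]
Append remaining from right: [35, 36, 37]. Merged: [11, 12, 12, 17, 18, 23, 25, 35, 35, 36, 37]

Final merged array: [11, 12, 12, 17, 18, 23, 25, 35, 35, 36, 37]
Total comparisons: 8

The merged array is [11, 12, 12, 17, 18, 23, 25, 35, 35, 36, 37], requiring 8 comparisons. The merge step runs in O(n) time where n is the total number of elements.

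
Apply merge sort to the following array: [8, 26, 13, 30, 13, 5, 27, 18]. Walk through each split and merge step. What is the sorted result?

Merge sort trace:

Split: [8, 26, 13, 30, 13, 5, 27, 18] -> [8, 26, 13, 30] and [13, 5, 27, 18]
  Split: [8, 26, 13, 30] -> [8, 26] and [13, 30]
    Split: [8, 26] -> [8] and [26]
    Merge: [8] + [26] -> [8, 26]
    Split: [13, 30] -> [13] and [30]
    Merge: [13] + [30] -> [13, 30]
  Merge: [8, 26] + [13, 30] -> [8, 13, 26, 30]
  Split: [13, 5, 27, 18] -> [13, 5] and [27, 18]
    Split: [13, 5] -> [13] and [5]
    Merge: [13] + [5] -> [5, 13]
    Split: [27, 18] -> [27] and [18]
    Merge: [27] + [18] -> [18, 27]
  Merge: [5, 13] + [18, 27] -> [5, 13, 18, 27]
Merge: [8, 13, 26, 30] + [5, 13, 18, 27] -> [5, 8, 13, 13, 18, 26, 27, 30]

Final sorted array: [5, 8, 13, 13, 18, 26, 27, 30]

The merge sort proceeds by recursively splitting the array and merging sorted halves.
After all merges, the sorted array is [5, 8, 13, 13, 18, 26, 27, 30].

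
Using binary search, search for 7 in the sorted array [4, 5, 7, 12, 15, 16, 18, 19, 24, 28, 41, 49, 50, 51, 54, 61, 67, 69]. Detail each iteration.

Binary search for 7 in [4, 5, 7, 12, 15, 16, 18, 19, 24, 28, 41, 49, 50, 51, 54, 61, 67, 69]:

lo=0, hi=17, mid=8, arr[mid]=24 -> 24 > 7, search left half
lo=0, hi=7, mid=3, arr[mid]=12 -> 12 > 7, search left half
lo=0, hi=2, mid=1, arr[mid]=5 -> 5 < 7, search right half
lo=2, hi=2, mid=2, arr[mid]=7 -> Found target at index 2!

Binary search finds 7 at index 2 after 4 comparisons. The search repeatedly halves the search space by comparing with the middle element.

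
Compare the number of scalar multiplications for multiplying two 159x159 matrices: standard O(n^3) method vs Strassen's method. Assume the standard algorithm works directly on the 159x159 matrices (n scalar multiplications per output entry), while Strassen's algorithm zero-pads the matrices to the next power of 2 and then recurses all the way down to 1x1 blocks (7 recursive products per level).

Matrix multiplication for 159x159 matrices:

Strassen's algorithm requires power-of-2 dimensions. Pad 159x159 to 256x256 (next power of 2).

Standard algorithm: 159^3 = 4019679 multiplications
Strassen's algorithm: 7^(log2(256)) = 7^8 = 5764801 multiplications
Difference: 4019679 - 5764801 = -1745122 (Strassen uses MORE here due to padding overhead — for small or just-over-power-of-2 n, padding can outweigh the per-level savings)

Standard: 4019679 multiplications (159^3). Strassen: 5764801 multiplications (7^8, after padding to 256x256). Strassen reduces 8 recursive multiplications to 7 at each level.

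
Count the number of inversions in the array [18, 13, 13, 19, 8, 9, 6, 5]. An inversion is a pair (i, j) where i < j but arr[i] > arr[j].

Finding inversions in [18, 13, 13, 19, 8, 9, 6, 5]:

(0, 1): arr[0]=18 > arr[1]=13
(0, 2): arr[0]=18 > arr[2]=13
(0, 4): arr[0]=18 > arr[4]=8
(0, 5): arr[0]=18 > arr[5]=9
(0, 6): arr[0]=18 > arr[6]=6
(0, 7): arr[0]=18 > arr[7]=5
(1, 4): arr[1]=13 > arr[4]=8
(1, 5): arr[1]=13 > arr[5]=9
(1, 6): arr[1]=13 > arr[6]=6
(1, 7): arr[1]=13 > arr[7]=5
(2, 4): arr[2]=13 > arr[4]=8
(2, 5): arr[2]=13 > arr[5]=9
(2, 6): arr[2]=13 > arr[6]=6
(2, 7): arr[2]=13 > arr[7]=5
(3, 4): arr[3]=19 > arr[4]=8
(3, 5): arr[3]=19 > arr[5]=9
(3, 6): arr[3]=19 > arr[6]=6
(3, 7): arr[3]=19 > arr[7]=5
(4, 6): arr[4]=8 > arr[6]=6
(4, 7): arr[4]=8 > arr[7]=5
(5, 6): arr[5]=9 > arr[6]=6
(5, 7): arr[5]=9 > arr[7]=5
(6, 7): arr[6]=6 > arr[7]=5

Total inversions: 23

The array has 23 inversion(s): (0,1), (0,2), (0,4), (0,5), (0,6), (0,7), (1,4), (1,5), (1,6), (1,7), (2,4), (2,5), (2,6), (2,7), (3,4), (3,5), (3,6), (3,7), (4,6), (4,7), (5,6), (5,7), (6,7). Each pair (i,j) satisfies i < j and arr[i] > arr[j].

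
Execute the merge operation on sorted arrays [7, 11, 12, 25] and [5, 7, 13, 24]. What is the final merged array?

Merging process:

Compare 7 vs 5: take 5 from right. Merged: [5]
Compare 7 vs 7: take 7 from left. Merged: [5, 7]
Compare 11 vs 7: take 7 from right. Merged: [5, 7, 7]
Compare 11 vs 13: take 11 from left. Merged: [5, 7, 7, 11]
Compare 12 vs 13: take 12 from left. Merged: [5, 7, 7, 11, 12]
Compare 25 vs 13: take 13 from right. Merged: [5, 7, 7, 11, 12, 13]
Compare 25 vs 24: take 24 from right. Merged: [5, 7, 7, 11, 12, 13, 24]
Append remaining from left: [25]. Merged: [5, 7, 7, 11, 12, 13, 24, 25]

Final merged array: [5, 7, 7, 11, 12, 13, 24, 25]
Total comparisons: 7

The merged array is [5, 7, 7, 11, 12, 13, 24, 25], requiring 7 comparisons. The merge step runs in O(n) time where n is the total number of elements.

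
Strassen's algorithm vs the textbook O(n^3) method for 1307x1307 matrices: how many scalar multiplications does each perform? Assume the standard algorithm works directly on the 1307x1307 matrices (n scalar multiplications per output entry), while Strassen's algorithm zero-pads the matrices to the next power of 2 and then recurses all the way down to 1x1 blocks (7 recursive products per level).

Matrix multiplication for 1307x1307 matrices:

Strassen's algorithm requires power-of-2 dimensions. Pad 1307x1307 to 2048x2048 (next power of 2).

Standard algorithm: 1307^3 = 2232681443 multiplications
Strassen's algorithm: 7^(log2(2048)) = 7^11 = 1977326743 multiplications
Savings: 2232681443 - 1977326743 = 255354700 multiplications

Standard: 2232681443 multiplications (1307^3). Strassen: 1977326743 multiplications (7^11, after padding to 2048x2048). Strassen reduces 8 recursive multiplications to 7 at each level.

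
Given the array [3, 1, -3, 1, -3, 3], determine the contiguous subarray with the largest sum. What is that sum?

Using Kadane's algorithm on [3, 1, -3, 1, -3, 3]:

Scanning through the array:
Position 1 (value 1): max_ending_here = 4, max_so_far = 4
Position 2 (value -3): max_ending_here = 1, max_so_far = 4
Position 3 (value 1): max_ending_here = 2, max_so_far = 4
Position 4 (value -3): max_ending_here = -1, max_so_far = 4
Position 5 (value 3): max_ending_here = 3, max_so_far = 4

Maximum subarray: [3, 1]
Maximum sum: 4

The maximum subarray is [3, 1] with sum 4. This subarray runs from index 0 to index 1.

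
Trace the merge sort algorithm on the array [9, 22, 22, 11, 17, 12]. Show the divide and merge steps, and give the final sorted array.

Merge sort trace:

Split: [9, 22, 22, 11, 17, 12] -> [9, 22, 22] and [11, 17, 12]
  Split: [9, 22, 22] -> [9] and [22, 22]
    Split: [22, 22] -> [22] and [22]
    Merge: [22] + [22] -> [22, 22]
  Merge: [9] + [22, 22] -> [9, 22, 22]
  Split: [11, 17, 12] -> [11] and [17, 12]
    Split: [17, 12] -> [17] and [12]
    Merge: [17] + [12] -> [12, 17]
  Merge: [11] + [12, 17] -> [11, 12, 17]
Merge: [9, 22, 22] + [11, 12, 17] -> [9, 11, 12, 17, 22, 22]

Final sorted array: [9, 11, 12, 17, 22, 22]

The merge sort proceeds by recursively splitting the array and merging sorted halves.
After all merges, the sorted array is [9, 11, 12, 17, 22, 22].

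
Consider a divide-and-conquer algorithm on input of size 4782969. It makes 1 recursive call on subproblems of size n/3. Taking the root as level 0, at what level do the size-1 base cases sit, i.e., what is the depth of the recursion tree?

For divide and conquer with division factor 3:

Problem sizes at each level:
Level 0: 4782969
Level 1: 1594323
Level 2: 531441
Level 3: 177147
Level 4: 59049
Level 5: 19683
Level 6: 6561
Level 7: 2187
Level 8: 729
Level 9: 243
Level 10: 81
Level 11: 27
Level 12: 9
Level 13: 3
Level 14: 1

The root is level 0 and the size-1 base case is level 14 (the tree spans levels 0 through 14, i.e. 15 levels counting the root), so the depth is the number of divisions: log_3(4782969) = 14

The recursion tree depth is log_3(4782969) = 14. At each level, the problem size is divided by 3, so it takes 14 divisions to reduce to a base case of size 1. The algorithm makes 1 recursive call at each level.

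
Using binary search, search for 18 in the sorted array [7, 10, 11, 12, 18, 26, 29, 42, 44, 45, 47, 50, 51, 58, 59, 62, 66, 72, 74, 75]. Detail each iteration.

Binary search for 18 in [7, 10, 11, 12, 18, 26, 29, 42, 44, 45, 47, 50, 51, 58, 59, 62, 66, 72, 74, 75]:

lo=0, hi=19, mid=9, arr[mid]=45 -> 45 > 18, search left half
lo=0, hi=8, mid=4, arr[mid]=18 -> Found target at index 4!

Binary search finds 18 at index 4 after 2 comparisons. The search repeatedly halves the search space by comparing with the middle element.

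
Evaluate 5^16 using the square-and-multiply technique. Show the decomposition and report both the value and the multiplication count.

Computing 5^16 by squaring (build up from 5^1; each line after the first costs one multiplication):

5^1 = 5
5^2 = (5^1)^2 = 5^2 = 25
5^4 = (5^2)^2 = 25^2 = 625
5^8 = (5^4)^2 = 625^2 = 390625
5^16 = (5^8)^2 = 390625^2 = 152587890625

Result: 152587890625
Multiplications needed: 4 (4 lines after 5^1)

5^16 = 152587890625. Using exponentiation by squaring, this requires 4 multiplications. The key idea: if the exponent is even, square the half-power; if odd, multiply by the base once.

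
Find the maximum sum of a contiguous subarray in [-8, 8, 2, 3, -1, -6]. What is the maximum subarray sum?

Using Kadane's algorithm on [-8, 8, 2, 3, -1, -6]:

Scanning through the array:
Position 1 (value 8): max_ending_here = 8, max_so_far = 8
Position 2 (value 2): max_ending_here = 10, max_so_far = 10
Position 3 (value 3): max_ending_here = 13, max_so_far = 13
Position 4 (value -1): max_ending_here = 12, max_so_far = 13
Position 5 (value -6): max_ending_here = 6, max_so_far = 13

Maximum subarray: [8, 2, 3]
Maximum sum: 13

The maximum subarray is [8, 2, 3] with sum 13. This subarray runs from index 1 to index 3.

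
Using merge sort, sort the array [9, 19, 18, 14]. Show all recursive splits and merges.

Merge sort trace:

Split: [9, 19, 18, 14] -> [9, 19] and [18, 14]
  Split: [9, 19] -> [9] and [19]
  Merge: [9] + [19] -> [9, 19]
  Split: [18, 14] -> [18] and [14]
  Merge: [18] + [14] -> [14, 18]
Merge: [9, 19] + [14, 18] -> [9, 14, 18, 19]

Final sorted array: [9, 14, 18, 19]

The merge sort proceeds by recursively splitting the array and merging sorted halves.
After all merges, the sorted array is [9, 14, 18, 19].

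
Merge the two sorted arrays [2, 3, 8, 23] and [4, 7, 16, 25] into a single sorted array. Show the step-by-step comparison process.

Merging process:

Compare 2 vs 4: take 2 from left. Merged: [2]
Compare 3 vs 4: take 3 from left. Merged: [2, 3]
Compare 8 vs 4: take 4 from right. Merged: [2, 3, 4]
Compare 8 vs 7: take 7 from right. Merged: [2, 3, 4, 7]
Compare 8 vs 16: take 8 from left. Merged: [2, 3, 4, 7, 8]
Compare 23 vs 16: take 16 from right. Merged: [2, 3, 4, 7, 8, 16]
Compare 23 vs 25: take 23 from left. Merged: [2, 3, 4, 7, 8, 16, 23]
Append remaining from right: [25]. Merged: [2, 3, 4, 7, 8, 16, 23, 25]

Final merged array: [2, 3, 4, 7, 8, 16, 23, 25]
Total comparisons: 7

The merged array is [2, 3, 4, 7, 8, 16, 23, 25], requiring 7 comparisons. The merge step runs in O(n) time where n is the total number of elements.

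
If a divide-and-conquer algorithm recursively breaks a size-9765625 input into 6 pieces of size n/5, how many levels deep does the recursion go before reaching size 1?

For divide and conquer with division factor 5:

Problem sizes at each level:
Level 0: 9765625
Level 1: 1953125
Level 2: 390625
Level 3: 78125
Level 4: 15625
Level 5: 3125
Level 6: 625
Level 7: 125
Level 8: 25
Level 9: 5
Level 10: 1

The root is level 0 and the size-1 base case is level 10 (the tree spans levels 0 through 10, i.e. 11 levels counting the root), so the depth is the number of divisions: log_5(9765625) = 10

The recursion tree depth is log_5(9765625) = 10. At each level, the problem size is divided by 5, so it takes 10 divisions to reduce to a base case of size 1. The algorithm makes 6 recursive calls at each level.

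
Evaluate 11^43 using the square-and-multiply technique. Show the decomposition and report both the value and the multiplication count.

Computing 11^43 by squaring (build up from 11^1; each line after the first costs one multiplication):

11^1 = 11
11^2 = (11^1)^2 = 11^2 = 121
11^4 = (11^2)^2 = 121^2 = 14641
11^5 = 11 * 11^4 = 11 * 14641 = 161051
11^10 = (11^5)^2 = 161051^2 = 25937424601
11^20 = (11^10)^2 = 25937424601^2 = 672749994932560009201
11^21 = 11 * 11^20 = 11 * 672749994932560009201 = 7400249944258160101211
11^42 = (11^21)^2 = 7400249944258160101211^2 = 54763699237492901685126120802225273763666521
11^43 = 11 * 11^42 = 11 * 54763699237492901685126120802225273763666521 = 602400691612421918536387328824478011400331731

Result: 602400691612421918536387328824478011400331731
Multiplications needed: 8 (8 lines after 11^1)

11^43 = 602400691612421918536387328824478011400331731. Using exponentiation by squaring, this requires 8 multiplications. The key idea: if the exponent is even, square the half-power; if odd, multiply by the base once.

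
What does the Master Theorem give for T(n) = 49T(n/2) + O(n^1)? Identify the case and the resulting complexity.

Master Theorem for T(n) = 49T(n/2) + O(n^1):

a = 49, b = 2, c = 1
log_b(a) = log_2(49) = 5.6147

Case 1: c = 1 < log_2(49) = 5.6147
T(n) = O(n^(log_2 49))

For T(n) = 49T(n/2) + O(n^1): log_2(49) = 5.6147. This is Case 1 of the Master Theorem (c < log_b(a), work dominated by leaves), giving O(n^(log_2 49)).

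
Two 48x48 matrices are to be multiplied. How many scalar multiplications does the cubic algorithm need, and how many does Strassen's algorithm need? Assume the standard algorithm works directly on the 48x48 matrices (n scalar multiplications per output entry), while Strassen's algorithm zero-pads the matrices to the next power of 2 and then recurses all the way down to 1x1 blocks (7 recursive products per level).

Matrix multiplication for 48x48 matrices:

Strassen's algorithm requires power-of-2 dimensions. Pad 48x48 to 64x64 (next power of 2).

Standard algorithm: 48^3 = 110592 multiplications
Strassen's algorithm: 7^(log2(64)) = 7^6 = 117649 multiplications
Difference: 110592 - 117649 = -7057 (Strassen uses MORE here due to padding overhead — for small or just-over-power-of-2 n, padding can outweigh the per-level savings)

Standard: 110592 multiplications (48^3). Strassen: 117649 multiplications (7^6, after padding to 64x64). Strassen reduces 8 recursive multiplications to 7 at each level.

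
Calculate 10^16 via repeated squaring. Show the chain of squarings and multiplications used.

Computing 10^16 by squaring (build up from 10^1; each line after the first costs one multiplication):

10^1 = 10
10^2 = (10^1)^2 = 10^2 = 100
10^4 = (10^2)^2 = 100^2 = 10000
10^8 = (10^4)^2 = 10000^2 = 100000000
10^16 = (10^8)^2 = 100000000^2 = 10000000000000000

Result: 10000000000000000
Multiplications needed: 4 (4 lines after 10^1)

10^16 = 10000000000000000. Using exponentiation by squaring, this requires 4 multiplications. The key idea: if the exponent is even, square the half-power; if odd, multiply by the base once.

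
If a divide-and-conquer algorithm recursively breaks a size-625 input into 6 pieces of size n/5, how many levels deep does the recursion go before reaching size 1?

For divide and conquer with division factor 5:

Problem sizes at each level:
Level 0: 625
Level 1: 125
Level 2: 25
Level 3: 5
Level 4: 1

The root is level 0 and the size-1 base case is level 4 (the tree spans levels 0 through 4, i.e. 5 levels counting the root), so the depth is the number of divisions: log_5(625) = 4

The recursion tree depth is log_5(625) = 4. At each level, the problem size is divided by 5, so it takes 4 divisions to reduce to a base case of size 1. The algorithm makes 6 recursive calls at each level.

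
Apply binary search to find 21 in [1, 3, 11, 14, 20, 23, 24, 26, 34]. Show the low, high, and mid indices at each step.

Binary search for 21 in [1, 3, 11, 14, 20, 23, 24, 26, 34]:

lo=0, hi=8, mid=4, arr[mid]=20 -> 20 < 21, search right half
lo=5, hi=8, mid=6, arr[mid]=24 -> 24 > 21, search left half
lo=5, hi=5, mid=5, arr[mid]=23 -> 23 > 21, search left half
lo=5 > hi=4, target 21 not found

Binary search determines that 21 is not in the array after 3 comparisons. The search space was exhausted without finding the target.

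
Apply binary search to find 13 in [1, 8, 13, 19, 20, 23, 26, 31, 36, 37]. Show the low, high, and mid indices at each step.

Binary search for 13 in [1, 8, 13, 19, 20, 23, 26, 31, 36, 37]:

lo=0, hi=9, mid=4, arr[mid]=20 -> 20 > 13, search left half
lo=0, hi=3, mid=1, arr[mid]=8 -> 8 < 13, search right half
lo=2, hi=3, mid=2, arr[mid]=13 -> Found target at index 2!

Binary search finds 13 at index 2 after 3 comparisons. The search repeatedly halves the search space by comparing with the middle element.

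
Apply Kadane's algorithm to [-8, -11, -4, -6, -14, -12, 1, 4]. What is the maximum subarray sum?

Using Kadane's algorithm on [-8, -11, -4, -6, -14, -12, 1, 4]:

Scanning through the array:
Position 1 (value -11): max_ending_here = -11, max_so_far = -8
Position 2 (value -4): max_ending_here = -4, max_so_far = -4
Position 3 (value -6): max_ending_here = -6, max_so_far = -4
Position 4 (value -14): max_ending_here = -14, max_so_far = -4
Position 5 (value -12): max_ending_here = -12, max_so_far = -4
Position 6 (value 1): max_ending_here = 1, max_so_far = 1
Position 7 (value 4): max_ending_here = 5, max_so_far = 5

Maximum subarray: [1, 4]
Maximum sum: 5

The maximum subarray is [1, 4] with sum 5. This subarray runs from index 6 to index 7.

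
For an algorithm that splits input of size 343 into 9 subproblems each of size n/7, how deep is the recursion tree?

For divide and conquer with division factor 7:

Problem sizes at each level:
Level 0: 343
Level 1: 49
Level 2: 7
Level 3: 1

The root is level 0 and the size-1 base case is level 3 (the tree spans levels 0 through 3, i.e. 4 levels counting the root), so the depth is the number of divisions: log_7(343) = 3

The recursion tree depth is log_7(343) = 3. At each level, the problem size is divided by 7, so it takes 3 divisions to reduce to a base case of size 1. The algorithm makes 9 recursive calls at each level.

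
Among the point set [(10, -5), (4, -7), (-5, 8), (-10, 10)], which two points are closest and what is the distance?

Computing all pairwise distances among 4 points:

d((10, -5), (4, -7)) = 6.3246
d((10, -5), (-5, 8)) = 19.8494
d((10, -5), (-10, 10)) = 25.0
d((4, -7), (-5, 8)) = 17.4929
d((4, -7), (-10, 10)) = 22.0227
d((-5, 8), (-10, 10)) = 5.3852 <-- minimum

Closest pair: (-5, 8) and (-10, 10) with distance 5.3852

The closest pair is (-5, 8) and (-10, 10) with Euclidean distance 5.3852. For 4 points, brute-force pairwise comparison is shown above. For large n, the divide-and-conquer algorithm (sort by x, recurse on halves, check the dividing strip) achieves O(n log n).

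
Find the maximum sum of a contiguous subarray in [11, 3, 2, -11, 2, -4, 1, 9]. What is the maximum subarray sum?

Using Kadane's algorithm on [11, 3, 2, -11, 2, -4, 1, 9]:

Scanning through the array:
Position 1 (value 3): max_ending_here = 14, max_so_far = 14
Position 2 (value 2): max_ending_here = 16, max_so_far = 16
Position 3 (value -11): max_ending_here = 5, max_so_far = 16
Position 4 (value 2): max_ending_here = 7, max_so_far = 16
Position 5 (value -4): max_ending_here = 3, max_so_far = 16
Position 6 (value 1): max_ending_here = 4, max_so_far = 16
Position 7 (value 9): max_ending_here = 13, max_so_far = 16

Maximum subarray: [11, 3, 2]
Maximum sum: 16

The maximum subarray is [11, 3, 2] with sum 16. This subarray runs from index 0 to index 2.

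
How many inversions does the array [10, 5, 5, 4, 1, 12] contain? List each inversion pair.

Finding inversions in [10, 5, 5, 4, 1, 12]:

(0, 1): arr[0]=10 > arr[1]=5
(0, 2): arr[0]=10 > arr[2]=5
(0, 3): arr[0]=10 > arr[3]=4
(0, 4): arr[0]=10 > arr[4]=1
(1, 3): arr[1]=5 > arr[3]=4
(1, 4): arr[1]=5 > arr[4]=1
(2, 3): arr[2]=5 > arr[3]=4
(2, 4): arr[2]=5 > arr[4]=1
(3, 4): arr[3]=4 > arr[4]=1

Total inversions: 9

The array has 9 inversion(s): (0,1), (0,2), (0,3), (0,4), (1,3), (1,4), (2,3), (2,4), (3,4). Each pair (i,j) satisfies i < j and arr[i] > arr[j].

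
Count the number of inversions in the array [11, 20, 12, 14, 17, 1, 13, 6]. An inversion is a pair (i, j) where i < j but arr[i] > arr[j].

Finding inversions in [11, 20, 12, 14, 17, 1, 13, 6]:

(0, 5): arr[0]=11 > arr[5]=1
(0, 7): arr[0]=11 > arr[7]=6
(1, 2): arr[1]=20 > arr[2]=12
(1, 3): arr[1]=20 > arr[3]=14
(1, 4): arr[1]=20 > arr[4]=17
(1, 5): arr[1]=20 > arr[5]=1
(1, 6): arr[1]=20 > arr[6]=13
(1, 7): arr[1]=20 > arr[7]=6
(2, 5): arr[2]=12 > arr[5]=1
(2, 7): arr[2]=12 > arr[7]=6
(3, 5): arr[3]=14 > arr[5]=1
(3, 6): arr[3]=14 > arr[6]=13
(3, 7): arr[3]=14 > arr[7]=6
(4, 5): arr[4]=17 > arr[5]=1
(4, 6): arr[4]=17 > arr[6]=13
(4, 7): arr[4]=17 > arr[7]=6
(6, 7): arr[6]=13 > arr[7]=6

Total inversions: 17

The array has 17 inversion(s): (0,5), (0,7), (1,2), (1,3), (1,4), (1,5), (1,6), (1,7), (2,5), (2,7), (3,5), (3,6), (3,7), (4,5), (4,6), (4,7), (6,7). Each pair (i,j) satisfies i < j and arr[i] > arr[j].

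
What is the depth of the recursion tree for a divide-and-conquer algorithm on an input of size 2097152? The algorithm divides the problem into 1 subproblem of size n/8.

For divide and conquer with division factor 8:

Problem sizes at each level:
Level 0: 2097152
Level 1: 262144
Level 2: 32768
Level 3: 4096
Level 4: 512
Level 5: 64
Level 6: 8
Level 7: 1

The root is level 0 and the size-1 base case is level 7 (the tree spans levels 0 through 7, i.e. 8 levels counting the root), so the depth is the number of divisions: log_8(2097152) = 7

The recursion tree depth is log_8(2097152) = 7. At each level, the problem size is divided by 8, so it takes 7 divisions to reduce to a base case of size 1. The algorithm makes 1 recursive call at each level.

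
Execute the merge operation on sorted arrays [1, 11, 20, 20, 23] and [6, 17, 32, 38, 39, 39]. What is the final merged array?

Merging process:

Compare 1 vs 6: take 1 from left. Merged: [1]
Compare 11 vs 6: take 6 from right. Merged: [1, 6]
Compare 11 vs 17: take 11 from left. Merged: [1, 6, 11]
Compare 20 vs 17: take 17 from right. Merged: [1, 6, 11, 17]
Compare 20 vs 32: take 20 from left. Merged: [1, 6, 11, 17, 20]
Compare 20 vs 32: take 20 from left. Merged: [1, 6, 11, 17, 20, 20]
Compare 23 vs 32: take 23 from left. Merged: [1, 6, 11, 17, 20, 20, 23]
Append remaining from right: [32, 38, 39, 39]. Merged: [1, 6, 11, 17, 20, 20, 23, 32, 38, 39, 39]

Final merged array: [1, 6, 11, 17, 20, 20, 23, 32, 38, 39, 39]
Total comparisons: 7

The merged array is [1, 6, 11, 17, 20, 20, 23, 32, 38, 39, 39], requiring 7 comparisons. The merge step runs in O(n) time where n is the total number of elements.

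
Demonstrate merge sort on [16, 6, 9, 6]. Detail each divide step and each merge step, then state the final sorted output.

Merge sort trace:

Split: [16, 6, 9, 6] -> [16, 6] and [9, 6]
  Split: [16, 6] -> [16] and [6]
  Merge: [16] + [6] -> [6, 16]
  Split: [9, 6] -> [9] and [6]
  Merge: [9] + [6] -> [6, 9]
Merge: [6, 16] + [6, 9] -> [6, 6, 9, 16]

Final sorted array: [6, 6, 9, 16]

The merge sort proceeds by recursively splitting the array and merging sorted halves.
After all merges, the sorted array is [6, 6, 9, 16].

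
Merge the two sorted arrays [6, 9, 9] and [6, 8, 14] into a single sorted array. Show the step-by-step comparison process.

Merging process:

Compare 6 vs 6: take 6 from left. Merged: [6]
Compare 9 vs 6: take 6 from right. Merged: [6, 6]
Compare 9 vs 8: take 8 from right. Merged: [6, 6, 8]
Compare 9 vs 14: take 9 from left. Merged: [6, 6, 8, 9]
Compare 9 vs 14: take 9 from left. Merged: [6, 6, 8, 9, 9]
Append remaining from right: [14]. Merged: [6, 6, 8, 9, 9, 14]

Final merged array: [6, 6, 8, 9, 9, 14]
Total comparisons: 5

The merged array is [6, 6, 8, 9, 9, 14], requiring 5 comparisons. The merge step runs in O(n) time where n is the total number of elements.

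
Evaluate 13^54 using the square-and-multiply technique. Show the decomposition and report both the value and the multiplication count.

Computing 13^54 by squaring (build up from 13^1; each line after the first costs one multiplication):

13^1 = 13
13^2 = (13^1)^2 = 13^2 = 169
13^3 = 13 * 13^2 = 13 * 169 = 2197
13^6 = (13^3)^2 = 2197^2 = 4826809
13^12 = (13^6)^2 = 4826809^2 = 23298085122481
13^13 = 13 * 13^12 = 13 * 23298085122481 = 302875106592253
13^26 = (13^13)^2 = 302875106592253^2 = 91733330193268616658399616009
13^27 = 13 * 13^26 = 13 * 91733330193268616658399616009 = 1192533292512492016559195008117
13^54 = (13^27)^2 = 1192533292512492016559195008117^2 = 1422135653750684847524758738836375672734734444846971695885689

Result: 1422135653750684847524758738836375672734734444846971695885689
Multiplications needed: 8 (8 lines after 13^1)

13^54 = 1422135653750684847524758738836375672734734444846971695885689. Using exponentiation by squaring, this requires 8 multiplications. The key idea: if the exponent is even, square the half-power; if odd, multiply by the base once.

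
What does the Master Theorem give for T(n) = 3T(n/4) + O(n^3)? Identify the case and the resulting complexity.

Master Theorem for T(n) = 3T(n/4) + O(n^3):

a = 3, b = 4, c = 3
log_b(a) = log_4(3) = 0.7925

Case 3: c = 3 > log_4(3) = 0.7925
T(n) = O(n^3) = O(n^3)

For T(n) = 3T(n/4) + O(n^3): log_4(3) = 0.7925. This is Case 3 of the Master Theorem (c > log_b(a), work dominated by root), giving O(n^3).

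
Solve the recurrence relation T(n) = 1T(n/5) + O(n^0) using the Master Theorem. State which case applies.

Master Theorem for T(n) = 1T(n/5) + O(n^0):

a = 1, b = 5, c = 0
log_b(a) = log_5(1) = 0.0000

Case 2: c = 0 = log_5(1) = 0.0000
T(n) = O(n^0 log n) = O(log n)

For T(n) = 1T(n/5) + O(n^0): log_5(1) = 0.0000. This is Case 2 of the Master Theorem (c = log_b(a), equal work at all levels), giving O(log n).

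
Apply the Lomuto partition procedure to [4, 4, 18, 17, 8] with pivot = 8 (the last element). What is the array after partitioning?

Lomuto partition with pivot = 8:

Initial array: [4, 4, 18, 17, 8]

arr[0]=4 <= 8: swap with position 0, array becomes [4, 4, 18, 17, 8]
arr[1]=4 <= 8: swap with position 1, array becomes [4, 4, 18, 17, 8]
arr[2]=18 > 8: no swap
arr[3]=17 > 8: no swap

Place pivot at position 2: [4, 4, 8, 17, 18]
Pivot position: 2

After partitioning with pivot 8, the array becomes [4, 4, 8, 17, 18]. The pivot is placed at index 2. All elements to the left of the pivot are <= 8, and all elements to the right are > 8.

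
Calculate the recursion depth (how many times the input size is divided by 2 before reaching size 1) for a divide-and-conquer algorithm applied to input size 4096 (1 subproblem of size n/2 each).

For divide and conquer with division factor 2:

Problem sizes at each level:
Level 0: 4096
Level 1: 2048
Level 2: 1024
Level 3: 512
Level 4: 256
Level 5: 128
Level 6: 64
Level 7: 32
Level 8: 16
Level 9: 8
Level 10: 4
Level 11: 2
Level 12: 1

The root is level 0 and the size-1 base case is level 12 (the tree spans levels 0 through 12, i.e. 13 levels counting the root), so the depth is the number of divisions: log_2(4096) = 12

The recursion tree depth is log_2(4096) = 12. At each level, the problem size is divided by 2, so it takes 12 divisions to reduce to a base case of size 1. The algorithm makes 1 recursive call at each level.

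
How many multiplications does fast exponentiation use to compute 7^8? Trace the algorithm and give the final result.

Computing 7^8 by squaring (build up from 7^1; each line after the first costs one multiplication):

7^1 = 7
7^2 = (7^1)^2 = 7^2 = 49
7^4 = (7^2)^2 = 49^2 = 2401
7^8 = (7^4)^2 = 2401^2 = 5764801

Result: 5764801
Multiplications needed: 3 (3 lines after 7^1)

7^8 = 5764801. Using exponentiation by squaring, this requires 3 multiplications. The key idea: if the exponent is even, square the half-power; if odd, multiply by the base once.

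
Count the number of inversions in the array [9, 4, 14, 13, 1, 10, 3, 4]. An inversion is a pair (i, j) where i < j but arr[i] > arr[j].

Finding inversions in [9, 4, 14, 13, 1, 10, 3, 4]:

(0, 1): arr[0]=9 > arr[1]=4
(0, 4): arr[0]=9 > arr[4]=1
(0, 6): arr[0]=9 > arr[6]=3
(0, 7): arr[0]=9 > arr[7]=4
(1, 4): arr[1]=4 > arr[4]=1
(1, 6): arr[1]=4 > arr[6]=3
(2, 3): arr[2]=14 > arr[3]=13
(2, 4): arr[2]=14 > arr[4]=1
(2, 5): arr[2]=14 > arr[5]=10
(2, 6): arr[2]=14 > arr[6]=3
(2, 7): arr[2]=14 > arr[7]=4
(3, 4): arr[3]=13 > arr[4]=1
(3, 5): arr[3]=13 > arr[5]=10
(3, 6): arr[3]=13 > arr[6]=3
(3, 7): arr[3]=13 > arr[7]=4
(5, 6): arr[5]=10 > arr[6]=3
(5, 7): arr[5]=10 > arr[7]=4

Total inversions: 17

The array has 17 inversion(s): (0,1), (0,4), (0,6), (0,7), (1,4), (1,6), (2,3), (2,4), (2,5), (2,6), (2,7), (3,4), (3,5), (3,6), (3,7), (5,6), (5,7). Each pair (i,j) satisfies i < j and arr[i] > arr[j].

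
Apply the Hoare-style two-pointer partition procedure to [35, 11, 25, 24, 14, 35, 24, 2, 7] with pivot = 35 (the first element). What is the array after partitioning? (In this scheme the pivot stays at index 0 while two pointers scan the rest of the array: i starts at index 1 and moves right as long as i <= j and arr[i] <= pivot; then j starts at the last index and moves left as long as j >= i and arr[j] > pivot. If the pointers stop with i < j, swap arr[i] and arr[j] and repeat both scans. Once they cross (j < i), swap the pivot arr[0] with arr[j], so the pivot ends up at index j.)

Hoare-style two-pointer partition with pivot = 35:

Initial array: [35, 11, 25, 24, 14, 35, 24, 2, 7]

Pointers start at i = 1, j = 8.
i ends at 9, j ends at 8: the pointers have crossed (j < i), so scanning stops.

Swap pivot arr[0] with arr[8] to place pivot at position 8: [7, 11, 25, 24, 14, 35, 24, 2, 35]
Pivot position: 8

After partitioning with pivot 35, the array becomes [7, 11, 25, 24, 14, 35, 24, 2, 35]. The pivot is placed at index 8. All elements to the left of the pivot are <= 35, and all elements to the right are > 35.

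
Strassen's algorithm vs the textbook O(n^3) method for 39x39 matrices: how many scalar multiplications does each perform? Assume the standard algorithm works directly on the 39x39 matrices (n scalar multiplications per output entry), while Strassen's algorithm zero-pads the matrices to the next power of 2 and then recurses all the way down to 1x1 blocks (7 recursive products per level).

Matrix multiplication for 39x39 matrices:

Strassen's algorithm requires power-of-2 dimensions. Pad 39x39 to 64x64 (next power of 2).

Standard algorithm: 39^3 = 59319 multiplications
Strassen's algorithm: 7^(log2(64)) = 7^6 = 117649 multiplications
Difference: 59319 - 117649 = -58330 (Strassen uses MORE here due to padding overhead — for small or just-over-power-of-2 n, padding can outweigh the per-level savings)

Standard: 59319 multiplications (39^3). Strassen: 117649 multiplications (7^6, after padding to 64x64). Strassen reduces 8 recursive multiplications to 7 at each level.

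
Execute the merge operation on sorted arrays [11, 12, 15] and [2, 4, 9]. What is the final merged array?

Merging process:

Compare 11 vs 2: take 2 from right. Merged: [2]
Compare 11 vs 4: take 4 from right. Merged: [2, 4]
Compare 11 vs 9: take 9 from right. Merged: [2, 4, 9]
Append remaining from left: [11, 12, 15]. Merged: [2, 4, 9, 11, 12, 15]

Final merged array: [2, 4, 9, 11, 12, 15]
Total comparisons: 3

The merged array is [2, 4, 9, 11, 12, 15], requiring 3 comparisons. The merge step runs in O(n) time where n is the total number of elements.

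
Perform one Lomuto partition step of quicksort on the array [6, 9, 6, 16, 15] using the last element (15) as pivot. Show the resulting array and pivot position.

Lomuto partition with pivot = 15:

Initial array: [6, 9, 6, 16, 15]

arr[0]=6 <= 15: swap with position 0, array becomes [6, 9, 6, 16, 15]
arr[1]=9 <= 15: swap with position 1, array becomes [6, 9, 6, 16, 15]
arr[2]=6 <= 15: swap with position 2, array becomes [6, 9, 6, 16, 15]
arr[3]=16 > 15: no swap

Place pivot at position 3: [6, 9, 6, 15, 16]
Pivot position: 3

After partitioning with pivot 15, the array becomes [6, 9, 6, 15, 16]. The pivot is placed at index 3. All elements to the left of the pivot are <= 15, and all elements to the right are > 15.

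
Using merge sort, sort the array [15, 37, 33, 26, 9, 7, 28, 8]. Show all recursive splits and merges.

Merge sort trace:

Split: [15, 37, 33, 26, 9, 7, 28, 8] -> [15, 37, 33, 26] and [9, 7, 28, 8]
  Split: [15, 37, 33, 26] -> [15, 37] and [33, 26]
    Split: [15, 37] -> [15] and [37]
    Merge: [15] + [37] -> [15, 37]
    Split: [33, 26] -> [33] and [26]
    Merge: [33] + [26] -> [26, 33]
  Merge: [15, 37] + [26, 33] -> [15, 26, 33, 37]
  Split: [9, 7, 28, 8] -> [9, 7] and [28, 8]
    Split: [9, 7] -> [9] and [7]
    Merge: [9] + [7] -> [7, 9]
    Split: [28, 8] -> [28] and [8]
    Merge: [28] + [8] -> [8, 28]
  Merge: [7, 9] + [8, 28] -> [7, 8, 9, 28]
Merge: [15, 26, 33, 37] + [7, 8, 9, 28] -> [7, 8, 9, 15, 26, 28, 33, 37]

Final sorted array: [7, 8, 9, 15, 26, 28, 33, 37]

The merge sort proceeds by recursively splitting the array and merging sorted halves.
After all merges, the sorted array is [7, 8, 9, 15, 26, 28, 33, 37].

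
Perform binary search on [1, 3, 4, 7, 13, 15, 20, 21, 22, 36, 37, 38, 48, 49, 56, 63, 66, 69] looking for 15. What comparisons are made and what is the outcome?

Binary search for 15 in [1, 3, 4, 7, 13, 15, 20, 21, 22, 36, 37, 38, 48, 49, 56, 63, 66, 69]:

lo=0, hi=17, mid=8, arr[mid]=22 -> 22 > 15, search left half
lo=0, hi=7, mid=3, arr[mid]=7 -> 7 < 15, search right half
lo=4, hi=7, mid=5, arr[mid]=15 -> Found target at index 5!

Binary search finds 15 at index 5 after 3 comparisons. The search repeatedly halves the search space by comparing with the middle element.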